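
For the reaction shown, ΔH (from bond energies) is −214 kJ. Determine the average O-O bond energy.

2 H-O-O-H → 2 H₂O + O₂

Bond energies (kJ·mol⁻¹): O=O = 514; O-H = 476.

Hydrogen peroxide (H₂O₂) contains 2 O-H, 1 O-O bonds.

D(O-O) ≈ 150 kJ/mol

Let D be the O-O bond energy.
Σ(broken) = 4×476 + 2×D = 1904 + 2D
Σ(formed) = 4×476 + 1×514 = 2418
ΔH = Σ(broken) − Σ(formed) = (1904 + 2D) − (2418) = −514 + 2D
Setting this equal to −214 kJ gives 2D = 300, so D = 150 kJ/mol.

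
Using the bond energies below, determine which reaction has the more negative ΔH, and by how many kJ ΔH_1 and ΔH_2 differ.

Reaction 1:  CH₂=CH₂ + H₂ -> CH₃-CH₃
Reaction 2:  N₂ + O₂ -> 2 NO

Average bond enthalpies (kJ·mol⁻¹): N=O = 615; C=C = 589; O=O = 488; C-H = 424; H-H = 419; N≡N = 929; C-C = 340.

Reaction 1, by 367 kJ

Reaction 1:
  Bonds broken (reactants):
    C-H: 4 × 424 = 1696
    C=C: 1 × 589 = 589
    H-H: 1 × 419 = 419
    Σ(broken) = 2704 kJ
  Bonds formed (products):
    C-C: 1 × 340 = 340
    C-H: 6 × 424 = 2544
    Σ(formed) = 2884 kJ
  ΔH_1 = 2704 − 2884 = −180 kJ
Reaction 2:
  Bonds broken (reactants):
    N≡N: 1 × 929 = 929
    O=O: 1 × 488 = 488
    Σ(broken) = 1417 kJ
  Bonds formed (products):
    N=O: 2 × 615 = 1230
    Σ(formed) = 1230 kJ
  ΔH_2 = 1417 − 1230 = +187 kJ
ΔH_1 − ΔH_2 = −367 kJ, so reaction 1 has the more negative ΔH; |ΔH_1 − ΔH_2| = 367 kJ.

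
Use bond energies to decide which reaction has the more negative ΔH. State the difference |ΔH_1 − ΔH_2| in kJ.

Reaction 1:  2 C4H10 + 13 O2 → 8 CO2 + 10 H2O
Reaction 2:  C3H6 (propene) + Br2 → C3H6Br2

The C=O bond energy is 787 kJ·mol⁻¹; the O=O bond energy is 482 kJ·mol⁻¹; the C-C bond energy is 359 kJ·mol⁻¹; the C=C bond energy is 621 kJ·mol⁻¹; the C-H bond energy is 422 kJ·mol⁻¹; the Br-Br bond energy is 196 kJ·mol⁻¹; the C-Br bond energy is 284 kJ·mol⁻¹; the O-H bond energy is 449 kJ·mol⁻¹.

Reaction 1, by 4602 kJ

Reaction 1:
  Bonds broken (reactants):
    C-C: 6 × 359 = 2154
    C-H: 20 × 422 = 8440
    O=O: 13 × 482 = 6266
    Σ(broken) = 16860 kJ
  Bonds formed (products):
    C=O: 16 × 787 = 12592
    O-H: 20 × 449 = 8980
    Σ(formed) = 21572 kJ
  ΔH_1 = 16860 − 21572 = −4712 kJ
Reaction 2:
  Bonds broken (reactants):
    Br-Br: 1 × 196 = 196
    C-C: 1 × 359 = 359
    C-H: 6 × 422 = 2532
    C=C: 1 × 621 = 621
    Σ(broken) = 3708 kJ
  Bonds formed (products):
    C-Br: 2 × 284 = 568
    C-C: 2 × 359 = 718
    C-H: 6 × 422 = 2532
    Σ(formed) = 3818 kJ
  ΔH_2 = 3708 − 3818 = −110 kJ
ΔH_1 − ΔH_2 = −4602 kJ, so reaction 1 has the more negative ΔH; |ΔH_1 − ΔH_2| = 4602 kJ.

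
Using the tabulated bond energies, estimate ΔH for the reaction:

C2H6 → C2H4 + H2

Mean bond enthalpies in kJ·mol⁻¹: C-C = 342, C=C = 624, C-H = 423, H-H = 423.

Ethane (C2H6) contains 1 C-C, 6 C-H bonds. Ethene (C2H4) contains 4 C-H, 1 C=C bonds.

Bonds broken (reactants):
  C-C: 1 × 342 = 342
  C-H: 6 × 423 = 2538
  Σ(broken) = 2880 kJ
Bonds formed (products):
  C-H: 4 × 423 = 1692
  C=C: 1 × 624 = 624
  H-H: 1 × 423 = 423
  Σ(formed) = 2739 kJ
ΔH = Σ(broken) − Σ(formed) = 2880 − 2739 = +141 kJ

ΔH ≈ +141 kJ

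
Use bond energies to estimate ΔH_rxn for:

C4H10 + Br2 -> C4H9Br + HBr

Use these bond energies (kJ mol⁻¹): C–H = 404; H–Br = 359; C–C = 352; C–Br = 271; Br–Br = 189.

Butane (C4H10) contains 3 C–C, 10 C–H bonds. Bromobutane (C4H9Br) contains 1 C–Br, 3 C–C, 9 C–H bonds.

ΔH ≈ −37 kJ

Bonds broken (reactants):
  Br–Br: 1 × 189 = 189
  C–C: 3 × 352 = 1056
  C–H: 10 × 404 = 4040
  Σ(broken) = 5285 kJ
Bonds formed (products):
  C–Br: 1 × 271 = 271
  C–C: 3 × 352 = 1056
  C–H: 9 × 404 = 3636
  H–Br: 1 × 359 = 359
  Σ(formed) = 5322 kJ
ΔH = Σ(broken) − Σ(formed) = 5285 − 5322 = −37 kJ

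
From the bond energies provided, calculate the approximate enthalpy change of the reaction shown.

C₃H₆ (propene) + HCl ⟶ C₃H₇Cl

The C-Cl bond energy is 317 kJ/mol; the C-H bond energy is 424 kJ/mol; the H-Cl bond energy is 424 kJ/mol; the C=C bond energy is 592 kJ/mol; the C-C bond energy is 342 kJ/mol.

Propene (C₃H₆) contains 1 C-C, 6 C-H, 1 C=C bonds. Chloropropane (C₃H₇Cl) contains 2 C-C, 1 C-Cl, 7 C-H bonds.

ΔH ≈ −67 kJ

Bonds broken (reactants):
  C-C: 1 × 342 = 342
  C-H: 6 × 424 = 2544
  C=C: 1 × 592 = 592
  H-Cl: 1 × 424 = 424
  Σ(broken) = 3902 kJ
Bonds formed (products):
  C-C: 2 × 342 = 684
  C-Cl: 1 × 317 = 317
  C-H: 7 × 424 = 2968
  Σ(formed) = 3969 kJ
ΔH = Σ(broken) − Σ(formed) = 3902 − 3969 = −67 kJ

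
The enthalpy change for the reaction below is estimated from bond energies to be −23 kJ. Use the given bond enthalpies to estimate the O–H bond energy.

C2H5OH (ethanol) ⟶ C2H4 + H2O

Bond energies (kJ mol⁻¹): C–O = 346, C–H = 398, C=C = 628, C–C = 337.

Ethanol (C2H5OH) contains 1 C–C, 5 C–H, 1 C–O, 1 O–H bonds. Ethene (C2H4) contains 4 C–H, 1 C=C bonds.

Let D be the O–H bond energy.
Σ(broken) = 1×337 + 5×398 + 1×346 + 1×D = 2673 + D
Σ(formed) = 4×398 + 1×628 + 2×D = 2220 + 2D
ΔH = Σ(broken) − Σ(formed) = (2673 + D) − (2220 + 2D) = +453 − D
Setting this equal to −23 kJ gives D = 476 kJ/mol.

D(O–H) ≈ 476 kJ/mol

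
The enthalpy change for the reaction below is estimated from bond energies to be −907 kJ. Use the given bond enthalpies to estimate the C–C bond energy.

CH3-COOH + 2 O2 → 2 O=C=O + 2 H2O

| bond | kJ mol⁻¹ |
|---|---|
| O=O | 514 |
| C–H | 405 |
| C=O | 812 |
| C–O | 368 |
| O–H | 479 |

D(C–C) ≈ 355 kJ/mol

Let D be the C–C bond energy.
Σ(broken) = 1×D + 3×405 + 1×368 + 1×812 + 1×479 + 2×514 = 3902 + D
Σ(formed) = 4×812 + 4×479 = 5164
ΔH = Σ(broken) − Σ(formed) = (3902 + D) − (5164) = −1262 + D
Setting this equal to −907 kJ gives D = 355 kJ/mol.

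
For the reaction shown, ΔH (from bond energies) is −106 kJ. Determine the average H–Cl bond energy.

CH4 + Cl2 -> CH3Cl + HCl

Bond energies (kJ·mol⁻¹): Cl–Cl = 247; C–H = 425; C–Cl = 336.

Let D be the H–Cl bond energy.
Σ(broken) = 4×425 + 1×247 = 1947
Σ(formed) = 1×336 + 3×425 + 1×D = 1611 + D
ΔH = Σ(broken) − Σ(formed) = (1947) − (1611 + D) = +336 − D
Setting this equal to −106 kJ gives D = 442 kJ/mol.

D(H–Cl) ≈ 442 kJ/mol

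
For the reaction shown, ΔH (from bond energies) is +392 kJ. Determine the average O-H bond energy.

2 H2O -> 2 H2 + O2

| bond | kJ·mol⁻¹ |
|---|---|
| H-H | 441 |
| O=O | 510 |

Let D be the O-H bond energy.
Σ(broken) = 4×D = 4D
Σ(formed) = 2×441 + 1×510 = 1392
ΔH = Σ(broken) − Σ(formed) = (4D) − (1392) = −1392 + 4D
Setting this equal to +392 kJ gives 4D = 1784, so D = 446 kJ/mol.

D(O-H) ≈ 446 kJ/mol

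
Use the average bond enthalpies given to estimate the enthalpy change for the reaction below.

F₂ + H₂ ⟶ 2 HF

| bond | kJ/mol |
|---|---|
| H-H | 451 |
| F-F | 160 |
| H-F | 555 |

Bonds broken (reactants):
  F-F: 1 × 160 = 160
  H-H: 1 × 451 = 451
  Σ(broken) = 611 kJ
Bonds formed (products):
  H-F: 2 × 555 = 1110
  Σ(formed) = 1110 kJ
ΔH = Σ(broken) − Σ(formed) = 611 − 1110 = −499 kJ

ΔH ≈ −499 kJ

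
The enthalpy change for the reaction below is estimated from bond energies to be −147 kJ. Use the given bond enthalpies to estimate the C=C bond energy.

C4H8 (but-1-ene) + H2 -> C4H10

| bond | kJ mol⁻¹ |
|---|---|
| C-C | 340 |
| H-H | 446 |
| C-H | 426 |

Let D be the C=C bond energy.
Σ(broken) = 2×340 + 8×426 + 1×D + 1×446 = 4534 + D
Σ(formed) = 3×340 + 10×426 = 5280
ΔH = Σ(broken) − Σ(formed) = (4534 + D) − (5280) = −746 + D
Setting this equal to −147 kJ gives D = 599 kJ/mol.

D(C=C) ≈ 599 kJ/mol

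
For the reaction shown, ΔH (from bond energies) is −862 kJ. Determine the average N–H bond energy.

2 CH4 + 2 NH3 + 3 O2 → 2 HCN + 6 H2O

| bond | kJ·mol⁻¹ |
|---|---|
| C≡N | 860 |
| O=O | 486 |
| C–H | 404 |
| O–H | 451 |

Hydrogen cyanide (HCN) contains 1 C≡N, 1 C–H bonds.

D(N–H) ≈ 398 kJ/mol

Let D be the N–H bond energy.
Σ(broken) = 8×404 + 6×D + 3×486 = 4690 + 6D
Σ(formed) = 2×860 + 2×404 + 12×451 = 7940
ΔH = Σ(broken) − Σ(formed) = (4690 + 6D) − (7940) = −3250 + 6D
Setting this equal to −862 kJ gives 6D = 2388, so D = 398 kJ/mol.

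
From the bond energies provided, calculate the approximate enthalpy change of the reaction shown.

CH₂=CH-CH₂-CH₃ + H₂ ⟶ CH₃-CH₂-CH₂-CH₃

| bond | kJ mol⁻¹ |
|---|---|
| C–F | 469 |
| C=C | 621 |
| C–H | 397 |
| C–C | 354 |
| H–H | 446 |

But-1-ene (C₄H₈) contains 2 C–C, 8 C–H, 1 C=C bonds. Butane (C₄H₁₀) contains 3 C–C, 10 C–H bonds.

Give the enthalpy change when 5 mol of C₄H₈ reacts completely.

Bonds broken (reactants):
  C–C: 2 × 354 = 708
  C–H: 8 × 397 = 3176
  C=C: 1 × 621 = 621
  H–H: 1 × 446 = 446
  Σ(broken) = 4951 kJ
Bonds formed (products):
  C–C: 3 × 354 = 1062
  C–H: 10 × 397 = 3970
  Σ(formed) = 5032 kJ
ΔH = Σ(broken) − Σ(formed) = 4951 − 5032 = −81 kJ
For 5× the reaction as written: 5 × (−81) = −405 kJ

ΔH = −405 kJ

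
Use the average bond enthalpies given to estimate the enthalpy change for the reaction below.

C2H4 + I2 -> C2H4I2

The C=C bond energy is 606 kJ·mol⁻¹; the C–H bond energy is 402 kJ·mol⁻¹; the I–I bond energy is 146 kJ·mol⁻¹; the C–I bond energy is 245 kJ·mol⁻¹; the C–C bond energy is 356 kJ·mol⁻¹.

Bonds broken (reactants):
  C–H: 4 × 402 = 1608
  C=C: 1 × 606 = 606
  I–I: 1 × 146 = 146
  Σ(broken) = 2360 kJ
Bonds formed (products):
  C–C: 1 × 356 = 356
  C–H: 4 × 402 = 1608
  C–I: 2 × 245 = 490
  Σ(formed) = 2454 kJ
ΔH = Σ(broken) − Σ(formed) = 2360 − 2454 = −94 kJ

ΔH ≈ −94 kJ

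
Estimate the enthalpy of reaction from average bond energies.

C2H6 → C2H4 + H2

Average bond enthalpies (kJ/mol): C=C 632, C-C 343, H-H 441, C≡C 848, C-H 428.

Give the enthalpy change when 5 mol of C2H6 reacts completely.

Bonds broken (reactants):
  C-C: 1 × 343 = 343
  C-H: 6 × 428 = 2568
  Σ(broken) = 2911 kJ
Bonds formed (products):
  C-H: 4 × 428 = 1712
  C=C: 1 × 632 = 632
  H-H: 1 × 441 = 441
  Σ(formed) = 2785 kJ
ΔH = Σ(broken) − Σ(formed) = 2911 − 2785 = +126 kJ
For 5× the reaction as written: 5 × (+126) = +630 kJ

ΔH = +630 kJ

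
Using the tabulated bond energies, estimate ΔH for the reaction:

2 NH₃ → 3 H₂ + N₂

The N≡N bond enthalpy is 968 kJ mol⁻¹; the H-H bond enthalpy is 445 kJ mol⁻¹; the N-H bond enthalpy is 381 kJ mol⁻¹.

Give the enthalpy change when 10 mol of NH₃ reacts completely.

Bonds broken (reactants):
  N-H: 6 × 381 = 2286
  Σ(broken) = 2286 kJ
Bonds formed (products):
  H-H: 3 × 445 = 1335
  N≡N: 1 × 968 = 968
  Σ(formed) = 2303 kJ
ΔH = Σ(broken) − Σ(formed) = 2286 − 2303 = −17 kJ
For 5× the reaction as written: 5 × (−17) = −85 kJ

ΔH = −85 kJ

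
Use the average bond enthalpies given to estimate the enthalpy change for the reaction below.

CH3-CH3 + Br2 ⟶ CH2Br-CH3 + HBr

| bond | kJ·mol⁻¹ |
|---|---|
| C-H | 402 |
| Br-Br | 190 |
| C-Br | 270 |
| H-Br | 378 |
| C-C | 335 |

ΔH ≈ −56 kJ

Bonds broken (reactants):
  Br-Br: 1 × 190 = 190
  C-C: 1 × 335 = 335
  C-H: 6 × 402 = 2412
  Σ(broken) = 2937 kJ
Bonds formed (products):
  C-Br: 1 × 270 = 270
  C-C: 1 × 335 = 335
  C-H: 5 × 402 = 2010
  H-Br: 1 × 378 = 378
  Σ(formed) = 2993 kJ
ΔH = Σ(broken) − Σ(formed) = 2937 − 2993 = −56 kJ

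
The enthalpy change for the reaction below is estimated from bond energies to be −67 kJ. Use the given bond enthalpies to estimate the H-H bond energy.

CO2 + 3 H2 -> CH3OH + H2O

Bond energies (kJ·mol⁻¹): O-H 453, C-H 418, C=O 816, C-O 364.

Let D be the H-H bond energy.
Σ(broken) = 2×816 + 3×D = 1632 + 3D
Σ(formed) = 3×418 + 1×364 + 3×453 = 2977
ΔH = Σ(broken) − Σ(formed) = (1632 + 3D) − (2977) = −1345 + 3D
Setting this equal to −67 kJ gives 3D = 1278, so D = 426 kJ/mol.

D(H-H) ≈ 426 kJ/mol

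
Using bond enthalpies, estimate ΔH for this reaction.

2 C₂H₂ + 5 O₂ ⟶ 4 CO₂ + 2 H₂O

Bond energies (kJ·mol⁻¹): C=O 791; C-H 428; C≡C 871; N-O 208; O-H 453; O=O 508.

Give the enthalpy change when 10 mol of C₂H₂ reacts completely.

ΔH = −10730 kJ

Bonds broken (reactants):
  C≡C: 2 × 871 = 1742
  C-H: 4 × 428 = 1712
  O=O: 5 × 508 = 2540
  Σ(broken) = 5994 kJ
Bonds formed (products):
  C=O: 8 × 791 = 6328
  O-H: 4 × 453 = 1812
  Σ(formed) = 8140 kJ
ΔH = Σ(broken) − Σ(formed) = 5994 − 8140 = −2146 kJ
For 5× the reaction as written: 5 × (−2146) = −10730 kJ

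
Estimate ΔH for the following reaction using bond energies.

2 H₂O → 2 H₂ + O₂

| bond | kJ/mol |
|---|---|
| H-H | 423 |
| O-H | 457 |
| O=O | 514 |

ΔH ≈ +468 kJ

Bonds broken (reactants):
  O-H: 4 × 457 = 1828
  Σ(broken) = 1828 kJ
Bonds formed (products):
  H-H: 2 × 423 = 846
  O=O: 1 × 514 = 514
  Σ(formed) = 1360 kJ
ΔH = Σ(broken) − Σ(formed) = 1828 − 1360 = +468 kJ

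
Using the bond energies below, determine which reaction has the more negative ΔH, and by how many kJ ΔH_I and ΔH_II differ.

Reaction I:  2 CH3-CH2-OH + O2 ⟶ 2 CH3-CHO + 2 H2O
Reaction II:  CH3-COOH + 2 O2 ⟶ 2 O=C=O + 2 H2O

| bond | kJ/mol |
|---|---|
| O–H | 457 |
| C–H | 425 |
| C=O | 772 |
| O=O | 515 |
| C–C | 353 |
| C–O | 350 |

Reaction I:
  Bonds broken (reactants):
    C–C: 2 × 353 = 706
    C–H: 10 × 425 = 4250
    C–O: 2 × 350 = 700
    O–H: 2 × 457 = 914
    O=O: 1 × 515 = 515
    Σ(broken) = 7085 kJ
  Bonds formed (products):
    C–C: 2 × 353 = 706
    C–H: 8 × 425 = 3400
    C=O: 2 × 772 = 1544
    O–H: 4 × 457 = 1828
    Σ(formed) = 7478 kJ
  ΔH_I = 7085 − 7478 = −393 kJ
Reaction II:
  Bonds broken (reactants):
    C–C: 1 × 353 = 353
    C–H: 3 × 425 = 1275
    C–O: 1 × 350 = 350
    C=O: 1 × 772 = 772
    O–H: 1 × 457 = 457
    O=O: 2 × 515 = 1030
    Σ(broken) = 4237 kJ
  Bonds formed (products):
    C=O: 4 × 772 = 3088
    O–H: 4 × 457 = 1828
    Σ(formed) = 4916 kJ
  ΔH_II = 4237 − 4916 = −679 kJ
ΔH_I − ΔH_II = +286 kJ, so reaction II has the more negative ΔH; |ΔH_I − ΔH_II| = 286 kJ.

Reaction II, by 286 kJ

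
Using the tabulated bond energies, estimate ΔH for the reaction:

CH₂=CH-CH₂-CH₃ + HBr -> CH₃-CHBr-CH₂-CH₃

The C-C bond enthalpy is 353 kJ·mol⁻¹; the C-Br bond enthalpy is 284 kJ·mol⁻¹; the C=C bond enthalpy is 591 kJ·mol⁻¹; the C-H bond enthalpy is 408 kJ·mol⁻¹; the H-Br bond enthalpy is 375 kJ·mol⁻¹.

ΔH ≈ −79 kJ

Bonds broken (reactants):
  C-C: 2 × 353 = 706
  C-H: 8 × 408 = 3264
  C=C: 1 × 591 = 591
  H-Br: 1 × 375 = 375
  Σ(broken) = 4936 kJ
Bonds formed (products):
  C-Br: 1 × 284 = 284
  C-C: 3 × 353 = 1059
  C-H: 9 × 408 = 3672
  Σ(formed) = 5015 kJ
ΔH = Σ(broken) − Σ(formed) = 4936 − 5015 = −79 kJ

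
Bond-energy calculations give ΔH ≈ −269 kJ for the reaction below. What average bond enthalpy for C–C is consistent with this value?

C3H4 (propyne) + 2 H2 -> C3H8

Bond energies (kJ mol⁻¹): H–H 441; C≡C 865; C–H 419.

Let D be the C–C bond energy.
Σ(broken) = 1×865 + 1×D + 4×419 + 2×441 = 3423 + D
Σ(formed) = 2×D + 8×419 = 3352 + 2D
ΔH = Σ(broken) − Σ(formed) = (3423 + D) − (3352 + 2D) = +71 − D
Setting this equal to −269 kJ gives D = 340 kJ/mol.

D(C–C) ≈ 340 kJ/mol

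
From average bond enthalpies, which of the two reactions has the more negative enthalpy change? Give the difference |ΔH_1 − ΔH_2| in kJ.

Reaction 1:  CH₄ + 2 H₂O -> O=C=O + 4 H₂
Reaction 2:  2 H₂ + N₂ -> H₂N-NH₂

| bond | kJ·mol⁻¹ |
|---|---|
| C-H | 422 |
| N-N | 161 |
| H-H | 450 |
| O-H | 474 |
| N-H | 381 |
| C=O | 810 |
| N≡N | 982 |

Reaction 1:
  Bonds broken (reactants):
    C-H: 4 × 422 = 1688
    O-H: 4 × 474 = 1896
    Σ(broken) = 3584 kJ
  Bonds formed (products):
    C=O: 2 × 810 = 1620
    H-H: 4 × 450 = 1800
    Σ(formed) = 3420 kJ
  ΔH_1 = 3584 − 3420 = +164 kJ
Reaction 2:
  Bonds broken (reactants):
    H-H: 2 × 450 = 900
    N≡N: 1 × 982 = 982
    Σ(broken) = 1882 kJ
  Bonds formed (products):
    N-H: 4 × 381 = 1524
    N-N: 1 × 161 = 161
    Σ(formed) = 1685 kJ
  ΔH_2 = 1882 − 1685 = +197 kJ
ΔH_1 − ΔH_2 = −33 kJ, so reaction 1 has the more negative ΔH; |ΔH_1 − ΔH_2| = 33 kJ.

Reaction 1, by 33 kJ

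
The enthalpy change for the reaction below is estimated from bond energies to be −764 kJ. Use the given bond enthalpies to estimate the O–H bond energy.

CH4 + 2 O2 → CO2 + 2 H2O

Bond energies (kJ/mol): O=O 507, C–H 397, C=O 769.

D(O–H) ≈ 457 kJ/mol

Let D be the O–H bond energy.
Σ(broken) = 4×397 + 2×507 = 2602
Σ(formed) = 2×769 + 4×D = 1538 + 4D
ΔH = Σ(broken) − Σ(formed) = (2602) − (1538 + 4D) = +1064 − 4D
Setting this equal to −764 kJ gives 4D = 1828, so D = 457 kJ/mol.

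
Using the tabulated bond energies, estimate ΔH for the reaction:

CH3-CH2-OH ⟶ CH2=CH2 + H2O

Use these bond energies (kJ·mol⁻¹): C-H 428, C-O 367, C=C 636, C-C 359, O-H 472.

ΔH ≈ +46 kJ

Bonds broken (reactants):
  C-C: 1 × 359 = 359
  C-H: 5 × 428 = 2140
  C-O: 1 × 367 = 367
  O-H: 1 × 472 = 472
  Σ(broken) = 3338 kJ
Bonds formed (products):
  C-H: 4 × 428 = 1712
  C=C: 1 × 636 = 636
  O-H: 2 × 472 = 944
  Σ(formed) = 3292 kJ
ΔH = Σ(broken) − Σ(formed) = 3338 − 3292 = +46 kJ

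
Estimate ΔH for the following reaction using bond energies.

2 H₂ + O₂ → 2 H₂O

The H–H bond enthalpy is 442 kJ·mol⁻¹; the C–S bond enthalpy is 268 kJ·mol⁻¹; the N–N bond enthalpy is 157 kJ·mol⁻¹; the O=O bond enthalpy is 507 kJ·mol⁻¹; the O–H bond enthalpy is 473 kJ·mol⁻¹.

Bonds broken (reactants):
  H–H: 2 × 442 = 884
  O=O: 1 × 507 = 507
  Σ(broken) = 1391 kJ
Bonds formed (products):
  O–H: 4 × 473 = 1892
  Σ(formed) = 1892 kJ
ΔH = Σ(broken) − Σ(formed) = 1391 − 1892 = −501 kJ

ΔH ≈ −501 kJ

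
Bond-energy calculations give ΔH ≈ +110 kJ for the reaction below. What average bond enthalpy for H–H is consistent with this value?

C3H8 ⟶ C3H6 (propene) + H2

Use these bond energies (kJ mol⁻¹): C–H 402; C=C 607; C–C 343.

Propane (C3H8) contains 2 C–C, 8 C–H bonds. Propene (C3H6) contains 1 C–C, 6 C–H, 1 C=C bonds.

D(H–H) ≈ 430 kJ/mol

Let D be the H–H bond energy.
Σ(broken) = 2×343 + 8×402 = 3902
Σ(formed) = 1×343 + 6×402 + 1×607 + 1×D = 3362 + D
ΔH = Σ(broken) − Σ(formed) = (3902) − (3362 + D) = +540 − D
Setting this equal to +110 kJ gives D = 430 kJ/mol.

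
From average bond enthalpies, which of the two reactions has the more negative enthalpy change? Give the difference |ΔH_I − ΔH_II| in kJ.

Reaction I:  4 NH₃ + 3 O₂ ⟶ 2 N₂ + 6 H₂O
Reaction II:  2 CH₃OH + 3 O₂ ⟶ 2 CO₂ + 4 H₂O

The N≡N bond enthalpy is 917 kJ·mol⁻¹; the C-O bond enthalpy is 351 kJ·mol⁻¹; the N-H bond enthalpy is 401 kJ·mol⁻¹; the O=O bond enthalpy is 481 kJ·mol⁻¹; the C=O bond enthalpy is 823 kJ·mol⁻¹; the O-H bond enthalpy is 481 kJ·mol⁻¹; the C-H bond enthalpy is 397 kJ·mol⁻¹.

Reaction II, by 300 kJ

Reaction I:
  Bonds broken (reactants):
    N-H: 12 × 401 = 4812
    O=O: 3 × 481 = 1443
    Σ(broken) = 6255 kJ
  Bonds formed (products):
    N≡N: 2 × 917 = 1834
    O-H: 12 × 481 = 5772
    Σ(formed) = 7606 kJ
  ΔH_I = 6255 − 7606 = −1351 kJ
Reaction II:
  Bonds broken (reactants):
    C-H: 6 × 397 = 2382
    C-O: 2 × 351 = 702
    O-H: 2 × 481 = 962
    O=O: 3 × 481 = 1443
    Σ(broken) = 5489 kJ
  Bonds formed (products):
    C=O: 4 × 823 = 3292
    O-H: 8 × 481 = 3848
    Σ(formed) = 7140 kJ
  ΔH_II = 5489 − 7140 = −1651 kJ
ΔH_I − ΔH_II = +300 kJ, so reaction II has the more negative ΔH; |ΔH_I − ΔH_II| = 300 kJ.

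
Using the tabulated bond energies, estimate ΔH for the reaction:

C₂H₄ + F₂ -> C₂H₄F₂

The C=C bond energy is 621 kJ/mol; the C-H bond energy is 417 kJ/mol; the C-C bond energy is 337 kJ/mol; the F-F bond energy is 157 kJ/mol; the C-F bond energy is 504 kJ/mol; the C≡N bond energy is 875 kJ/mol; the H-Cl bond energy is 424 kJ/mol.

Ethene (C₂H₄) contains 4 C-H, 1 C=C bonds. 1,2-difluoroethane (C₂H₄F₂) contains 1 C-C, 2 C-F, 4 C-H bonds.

ΔH ≈ −567 kJ

Bonds broken (reactants):
  C-H: 4 × 417 = 1668
  C=C: 1 × 621 = 621
  F-F: 1 × 157 = 157
  Σ(broken) = 2446 kJ
Bonds formed (products):
  C-C: 1 × 337 = 337
  C-F: 2 × 504 = 1008
  C-H: 4 × 417 = 1668
  Σ(formed) = 3013 kJ
ΔH = Σ(broken) − Σ(formed) = 2446 − 3013 = −567 kJ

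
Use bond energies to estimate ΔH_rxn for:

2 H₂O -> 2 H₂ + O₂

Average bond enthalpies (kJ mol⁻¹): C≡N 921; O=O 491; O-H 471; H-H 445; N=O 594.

ΔH ≈ +503 kJ

Bonds broken (reactants):
  O-H: 4 × 471 = 1884
  Σ(broken) = 1884 kJ
Bonds formed (products):
  H-H: 2 × 445 = 890
  O=O: 1 × 491 = 491
  Σ(formed) = 1381 kJ
ΔH = Σ(broken) − Σ(formed) = 1884 − 1381 = +503 kJ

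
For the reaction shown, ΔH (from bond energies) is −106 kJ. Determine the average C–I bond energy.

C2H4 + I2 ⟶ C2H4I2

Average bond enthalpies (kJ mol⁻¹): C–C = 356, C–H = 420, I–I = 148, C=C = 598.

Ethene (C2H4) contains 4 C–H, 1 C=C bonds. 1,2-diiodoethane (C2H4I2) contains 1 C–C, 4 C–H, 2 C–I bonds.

D(C–I) ≈ 248 kJ/mol

Let D be the C–I bond energy.
Σ(broken) = 4×420 + 1×598 + 1×148 = 2426
Σ(formed) = 1×356 + 4×420 + 2×D = 2036 + 2D
ΔH = Σ(broken) − Σ(formed) = (2426) − (2036 + 2D) = +390 − 2D
Setting this equal to −106 kJ gives 2D = 496, so D = 248 kJ/mol.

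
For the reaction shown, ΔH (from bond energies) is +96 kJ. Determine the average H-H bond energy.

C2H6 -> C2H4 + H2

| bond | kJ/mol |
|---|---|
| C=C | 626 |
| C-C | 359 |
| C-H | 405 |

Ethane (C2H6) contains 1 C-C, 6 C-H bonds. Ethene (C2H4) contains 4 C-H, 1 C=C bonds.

D(H-H) ≈ 447 kJ/mol

Let D be the H-H bond energy.
Σ(broken) = 1×359 + 6×405 = 2789
Σ(formed) = 4×405 + 1×626 + 1×D = 2246 + D
ΔH = Σ(broken) − Σ(formed) = (2789) − (2246 + D) = +543 − D
Setting this equal to +96 kJ gives D = 447 kJ/mol.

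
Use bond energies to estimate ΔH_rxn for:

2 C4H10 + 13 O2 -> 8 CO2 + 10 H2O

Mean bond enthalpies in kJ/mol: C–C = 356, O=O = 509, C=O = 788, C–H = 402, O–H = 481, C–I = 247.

Bonds broken (reactants):
  C–C: 6 × 356 = 2136
  C–H: 20 × 402 = 8040
  O=O: 13 × 509 = 6617
  Σ(broken) = 16793 kJ
Bonds formed (products):
  C=O: 16 × 788 = 12608
  O–H: 20 × 481 = 9620
  Σ(formed) = 22228 kJ
ΔH = Σ(broken) − Σ(formed) = 16793 − 22228 = −5435 kJ

ΔH ≈ −5435 kJ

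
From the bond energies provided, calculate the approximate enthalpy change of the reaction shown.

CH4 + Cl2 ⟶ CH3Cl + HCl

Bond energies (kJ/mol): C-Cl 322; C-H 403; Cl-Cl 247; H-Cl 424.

ΔH ≈ −96 kJ

Bonds broken (reactants):
  C-H: 4 × 403 = 1612
  Cl-Cl: 1 × 247 = 247
  Σ(broken) = 1859 kJ
Bonds formed (products):
  C-Cl: 1 × 322 = 322
  C-H: 3 × 403 = 1209
  H-Cl: 1 × 424 = 424
  Σ(formed) = 1955 kJ
ΔH = Σ(broken) − Σ(formed) = 1859 − 1955 = −96 kJ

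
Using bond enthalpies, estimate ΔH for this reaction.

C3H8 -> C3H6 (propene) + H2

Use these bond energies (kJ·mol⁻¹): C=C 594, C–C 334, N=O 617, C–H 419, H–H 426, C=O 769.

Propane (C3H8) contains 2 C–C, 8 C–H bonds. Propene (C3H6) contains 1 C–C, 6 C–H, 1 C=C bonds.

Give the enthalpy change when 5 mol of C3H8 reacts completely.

Bonds broken (reactants):
  C–C: 2 × 334 = 668
  C–H: 8 × 419 = 3352
  Σ(broken) = 4020 kJ
Bonds formed (products):
  C–C: 1 × 334 = 334
  C–H: 6 × 419 = 2514
  C=C: 1 × 594 = 594
  H–H: 1 × 426 = 426
  Σ(formed) = 3868 kJ
ΔH = Σ(broken) − Σ(formed) = 4020 − 3868 = +152 kJ
For 5× the reaction as written: 5 × (+152) = +760 kJ

ΔH = +760 kJ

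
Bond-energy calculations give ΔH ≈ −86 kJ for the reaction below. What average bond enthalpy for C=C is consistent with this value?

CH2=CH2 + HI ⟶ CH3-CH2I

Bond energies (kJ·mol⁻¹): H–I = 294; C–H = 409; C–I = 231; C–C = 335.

D(C=C) ≈ 595 kJ/mol

Let D be the C=C bond energy.
Σ(broken) = 4×409 + 1×D + 1×294 = 1930 + D
Σ(formed) = 1×335 + 5×409 + 1×231 = 2611
ΔH = Σ(broken) − Σ(formed) = (1930 + D) − (2611) = −681 + D
Setting this equal to −86 kJ gives D = 595 kJ/mol.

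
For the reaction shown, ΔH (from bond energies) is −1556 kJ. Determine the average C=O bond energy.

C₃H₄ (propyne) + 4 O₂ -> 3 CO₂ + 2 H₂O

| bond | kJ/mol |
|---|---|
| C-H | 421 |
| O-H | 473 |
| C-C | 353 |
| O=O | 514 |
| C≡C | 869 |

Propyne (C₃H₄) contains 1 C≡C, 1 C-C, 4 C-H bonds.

Let D be the C=O bond energy.
Σ(broken) = 1×869 + 1×353 + 4×421 + 4×514 = 4962
Σ(formed) = 6×D + 4×473 = 1892 + 6D
ΔH = Σ(broken) − Σ(formed) = (4962) − (1892 + 6D) = +3070 − 6D
Setting this equal to −1556 kJ gives 6D = 4626, so D = 771 kJ/mol.

D(C=O) ≈ 771 kJ/mol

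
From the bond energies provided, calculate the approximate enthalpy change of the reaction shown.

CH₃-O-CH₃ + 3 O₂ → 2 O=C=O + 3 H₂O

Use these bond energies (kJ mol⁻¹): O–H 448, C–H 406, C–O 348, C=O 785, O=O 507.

Bonds broken (reactants):
  C–H: 6 × 406 = 2436
  C–O: 2 × 348 = 696
  O=O: 3 × 507 = 1521
  Σ(broken) = 4653 kJ
Bonds formed (products):
  C=O: 4 × 785 = 3140
  O–H: 6 × 448 = 2688
  Σ(formed) = 5828 kJ
ΔH = Σ(broken) − Σ(formed) = 4653 − 5828 = −1175 kJ

ΔH ≈ −1175 kJ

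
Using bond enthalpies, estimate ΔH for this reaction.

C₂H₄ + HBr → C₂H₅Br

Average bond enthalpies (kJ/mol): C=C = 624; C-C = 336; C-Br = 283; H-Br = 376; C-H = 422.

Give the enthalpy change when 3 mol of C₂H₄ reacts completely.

Bonds broken (reactants):
  C-H: 4 × 422 = 1688
  C=C: 1 × 624 = 624
  H-Br: 1 × 376 = 376
  Σ(broken) = 2688 kJ
Bonds formed (products):
  C-Br: 1 × 283 = 283
  C-C: 1 × 336 = 336
  C-H: 5 × 422 = 2110
  Σ(formed) = 2729 kJ
ΔH = Σ(broken) − Σ(formed) = 2688 − 2729 = −41 kJ
For 3× the reaction as written: 3 × (−41) = −123 kJ

ΔH = −123 kJ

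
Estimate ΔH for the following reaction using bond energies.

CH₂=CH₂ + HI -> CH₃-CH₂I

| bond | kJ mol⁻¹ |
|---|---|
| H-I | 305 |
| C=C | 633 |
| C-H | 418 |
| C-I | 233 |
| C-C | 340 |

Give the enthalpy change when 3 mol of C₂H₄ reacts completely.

ΔH = −159 kJ

Bonds broken (reactants):
  C-H: 4 × 418 = 1672
  C=C: 1 × 633 = 633
  H-I: 1 × 305 = 305
  Σ(broken) = 2610 kJ
Bonds formed (products):
  C-C: 1 × 340 = 340
  C-H: 5 × 418 = 2090
  C-I: 1 × 233 = 233
  Σ(formed) = 2663 kJ
ΔH = Σ(broken) − Σ(formed) = 2610 − 2663 = −53 kJ
For 3× the reaction as written: 3 × (−53) = −159 kJ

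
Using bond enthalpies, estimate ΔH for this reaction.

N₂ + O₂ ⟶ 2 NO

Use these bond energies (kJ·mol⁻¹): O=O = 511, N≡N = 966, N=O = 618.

ΔH ≈ +241 kJ

Bonds broken (reactants):
  N≡N: 1 × 966 = 966
  O=O: 1 × 511 = 511
  Σ(broken) = 1477 kJ
Bonds formed (products):
  N=O: 2 × 618 = 1236
  Σ(formed) = 1236 kJ
ΔH = Σ(broken) − Σ(formed) = 1477 − 1236 = +241 kJ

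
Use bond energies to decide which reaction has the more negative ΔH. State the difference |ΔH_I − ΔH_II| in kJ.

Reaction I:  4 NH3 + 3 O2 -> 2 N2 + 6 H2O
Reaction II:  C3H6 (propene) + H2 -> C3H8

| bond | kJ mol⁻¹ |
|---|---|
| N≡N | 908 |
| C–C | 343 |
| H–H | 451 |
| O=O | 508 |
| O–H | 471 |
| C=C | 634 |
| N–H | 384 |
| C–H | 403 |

Reaction I, by 1272 kJ

Reaction I:
  Bonds broken (reactants):
    N–H: 12 × 384 = 4608
    O=O: 3 × 508 = 1524
    Σ(broken) = 6132 kJ
  Bonds formed (products):
    N≡N: 2 × 908 = 1816
    O–H: 12 × 471 = 5652
    Σ(formed) = 7468 kJ
  ΔH_I = 6132 − 7468 = −1336 kJ
Reaction II:
  Bonds broken (reactants):
    C–C: 1 × 343 = 343
    C–H: 6 × 403 = 2418
    C=C: 1 × 634 = 634
    H–H: 1 × 451 = 451
    Σ(broken) = 3846 kJ
  Bonds formed (products):
    C–C: 2 × 343 = 686
    C–H: 8 × 403 = 3224
    Σ(formed) = 3910 kJ
  ΔH_II = 3846 − 3910 = −64 kJ
ΔH_I − ΔH_II = −1272 kJ, so reaction I has the more negative ΔH; |ΔH_I − ΔH_II| = 1272 kJ.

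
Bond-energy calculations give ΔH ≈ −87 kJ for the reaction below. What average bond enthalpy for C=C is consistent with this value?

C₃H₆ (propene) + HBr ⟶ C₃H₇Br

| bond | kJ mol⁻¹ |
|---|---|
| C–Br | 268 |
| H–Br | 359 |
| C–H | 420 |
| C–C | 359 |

Let D be the C=C bond energy.
Σ(broken) = 1×359 + 6×420 + 1×D + 1×359 = 3238 + D
Σ(formed) = 1×268 + 2×359 + 7×420 = 3926
ΔH = Σ(broken) − Σ(formed) = (3238 + D) − (3926) = −688 + D
Setting this equal to −87 kJ gives D = 601 kJ/mol.

D(C=C) ≈ 601 kJ/mol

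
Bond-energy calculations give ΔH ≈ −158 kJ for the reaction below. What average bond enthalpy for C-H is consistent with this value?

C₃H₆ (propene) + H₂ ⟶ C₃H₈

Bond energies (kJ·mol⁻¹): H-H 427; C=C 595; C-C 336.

D(C-H) ≈ 422 kJ/mol

Let D be the C-H bond energy.
Σ(broken) = 1×336 + 6×D + 1×595 + 1×427 = 1358 + 6D
Σ(formed) = 2×336 + 8×D = 672 + 8D
ΔH = Σ(broken) − Σ(formed) = (1358 + 6D) − (672 + 8D) = +686 − 2D
Setting this equal to −158 kJ gives 2D = 844, so D = 422 kJ/mol.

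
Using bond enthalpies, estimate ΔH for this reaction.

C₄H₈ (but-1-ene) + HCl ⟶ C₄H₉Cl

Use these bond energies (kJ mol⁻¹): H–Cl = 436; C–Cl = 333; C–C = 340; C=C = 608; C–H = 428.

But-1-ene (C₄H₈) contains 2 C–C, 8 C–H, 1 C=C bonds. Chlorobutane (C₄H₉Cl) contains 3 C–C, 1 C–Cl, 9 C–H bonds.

ΔH ≈ −57 kJ

Bonds broken (reactants):
  C–C: 2 × 340 = 680
  C–H: 8 × 428 = 3424
  C=C: 1 × 608 = 608
  H–Cl: 1 × 436 = 436
  Σ(broken) = 5148 kJ
Bonds formed (products):
  C–C: 3 × 340 = 1020
  C–Cl: 1 × 333 = 333
  C–H: 9 × 428 = 3852
  Σ(formed) = 5205 kJ
ΔH = Σ(broken) − Σ(formed) = 5148 − 5205 = −57 kJ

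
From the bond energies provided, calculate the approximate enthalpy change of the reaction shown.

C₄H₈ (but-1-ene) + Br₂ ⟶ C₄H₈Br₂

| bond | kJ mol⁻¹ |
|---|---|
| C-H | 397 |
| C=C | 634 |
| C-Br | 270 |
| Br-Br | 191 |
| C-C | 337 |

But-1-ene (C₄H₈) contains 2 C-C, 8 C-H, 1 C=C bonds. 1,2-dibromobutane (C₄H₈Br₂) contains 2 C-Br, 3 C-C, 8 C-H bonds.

ΔH ≈ −52 kJ

Bonds broken (reactants):
  Br-Br: 1 × 191 = 191
  C-C: 2 × 337 = 674
  C-H: 8 × 397 = 3176
  C=C: 1 × 634 = 634
  Σ(broken) = 4675 kJ
Bonds formed (products):
  C-Br: 2 × 270 = 540
  C-C: 3 × 337 = 1011
  C-H: 8 × 397 = 3176
  Σ(formed) = 4727 kJ
ΔH = Σ(broken) − Σ(formed) = 4675 − 4727 = −52 kJ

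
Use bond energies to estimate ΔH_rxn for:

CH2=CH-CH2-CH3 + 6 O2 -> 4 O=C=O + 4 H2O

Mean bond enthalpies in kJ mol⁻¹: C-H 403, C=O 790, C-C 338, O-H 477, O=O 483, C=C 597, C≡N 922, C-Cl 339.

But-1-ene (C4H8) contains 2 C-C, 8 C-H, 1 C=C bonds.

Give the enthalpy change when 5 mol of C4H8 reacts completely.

Bonds broken (reactants):
  C-C: 2 × 338 = 676
  C-H: 8 × 403 = 3224
  C=C: 1 × 597 = 597
  O=O: 6 × 483 = 2898
  Σ(broken) = 7395 kJ
Bonds formed (products):
  C=O: 8 × 790 = 6320
  O-H: 8 × 477 = 3816
  Σ(formed) = 10136 kJ
ΔH = Σ(broken) − Σ(formed) = 7395 − 10136 = −2741 kJ
For 5× the reaction as written: 5 × (−2741) = −13705 kJ

ΔH = −13705 kJ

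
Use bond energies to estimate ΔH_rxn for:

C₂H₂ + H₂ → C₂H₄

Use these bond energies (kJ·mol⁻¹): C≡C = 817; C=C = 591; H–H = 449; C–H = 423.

ΔH ≈ −171 kJ

Bonds broken (reactants):
  C≡C: 1 × 817 = 817
  C–H: 2 × 423 = 846
  H–H: 1 × 449 = 449
  Σ(broken) = 2112 kJ
Bonds formed (products):
  C–H: 4 × 423 = 1692
  C=C: 1 × 591 = 591
  Σ(formed) = 2283 kJ
ΔH = Σ(broken) − Σ(formed) = 2112 − 2283 = −171 kJ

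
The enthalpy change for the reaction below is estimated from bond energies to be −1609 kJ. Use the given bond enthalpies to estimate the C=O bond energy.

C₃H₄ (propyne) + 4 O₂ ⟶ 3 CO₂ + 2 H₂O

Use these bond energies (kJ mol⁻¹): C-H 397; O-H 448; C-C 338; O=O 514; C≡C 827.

Let D be the C=O bond energy.
Σ(broken) = 1×827 + 1×338 + 4×397 + 4×514 = 4809
Σ(formed) = 6×D + 4×448 = 1792 + 6D
ΔH = Σ(broken) − Σ(formed) = (4809) − (1792 + 6D) = +3017 − 6D
Setting this equal to −1609 kJ gives 6D = 4626, so D = 771 kJ/mol.

D(C=O) ≈ 771 kJ/mol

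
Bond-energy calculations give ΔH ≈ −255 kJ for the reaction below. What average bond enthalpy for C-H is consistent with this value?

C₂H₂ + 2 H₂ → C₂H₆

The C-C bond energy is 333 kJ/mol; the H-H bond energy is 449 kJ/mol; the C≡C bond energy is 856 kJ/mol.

D(C-H) ≈ 419 kJ/mol

Let D be the C-H bond energy.
Σ(broken) = 1×856 + 2×D + 2×449 = 1754 + 2D
Σ(formed) = 1×333 + 6×D = 333 + 6D
ΔH = Σ(broken) − Σ(formed) = (1754 + 2D) − (333 + 6D) = +1421 − 4D
Setting this equal to −255 kJ gives 4D = 1676, so D = 419 kJ/mol.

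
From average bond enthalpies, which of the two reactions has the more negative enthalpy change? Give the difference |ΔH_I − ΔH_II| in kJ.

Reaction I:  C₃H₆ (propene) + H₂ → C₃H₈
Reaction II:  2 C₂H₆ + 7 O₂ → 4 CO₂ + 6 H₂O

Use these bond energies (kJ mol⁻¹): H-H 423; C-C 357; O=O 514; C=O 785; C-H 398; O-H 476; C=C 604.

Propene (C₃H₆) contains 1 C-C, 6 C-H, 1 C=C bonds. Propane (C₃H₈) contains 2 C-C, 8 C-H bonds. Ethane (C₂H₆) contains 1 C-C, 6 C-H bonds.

Reaction II, by 2778 kJ

Reaction I:
  Bonds broken (reactants):
    C-C: 1 × 357 = 357
    C-H: 6 × 398 = 2388
    C=C: 1 × 604 = 604
    H-H: 1 × 423 = 423
    Σ(broken) = 3772 kJ
  Bonds formed (products):
    C-C: 2 × 357 = 714
    C-H: 8 × 398 = 3184
    Σ(formed) = 3898 kJ
  ΔH_I = 3772 − 3898 = −126 kJ
Reaction II:
  Bonds broken (reactants):
    C-C: 2 × 357 = 714
    C-H: 12 × 398 = 4776
    O=O: 7 × 514 = 3598
    Σ(broken) = 9088 kJ
  Bonds formed (products):
    C=O: 8 × 785 = 6280
    O-H: 12 × 476 = 5712
    Σ(formed) = 11992 kJ
  ΔH_II = 9088 − 11992 = −2904 kJ
ΔH_I − ΔH_II = +2778 kJ, so reaction II has the more negative ΔH; |ΔH_I − ΔH_II| = 2778 kJ.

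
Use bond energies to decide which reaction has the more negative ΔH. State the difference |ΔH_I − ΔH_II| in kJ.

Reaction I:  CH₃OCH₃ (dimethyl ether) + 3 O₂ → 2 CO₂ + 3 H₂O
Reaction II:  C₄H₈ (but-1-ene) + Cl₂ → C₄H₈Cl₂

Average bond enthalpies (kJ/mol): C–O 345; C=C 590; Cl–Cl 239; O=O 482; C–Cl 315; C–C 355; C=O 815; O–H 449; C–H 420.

Reaction I:
  Bonds broken (reactants):
    C–H: 6 × 420 = 2520
    C–O: 2 × 345 = 690
    O=O: 3 × 482 = 1446
    Σ(broken) = 4656 kJ
  Bonds formed (products):
    C=O: 4 × 815 = 3260
    O–H: 6 × 449 = 2694
    Σ(formed) = 5954 kJ
  ΔH_I = 4656 − 5954 = −1298 kJ
Reaction II:
  Bonds broken (reactants):
    C–C: 2 × 355 = 710
    C–H: 8 × 420 = 3360
    C=C: 1 × 590 = 590
    Cl–Cl: 1 × 239 = 239
    Σ(broken) = 4899 kJ
  Bonds formed (products):
    C–C: 3 × 355 = 1065
    C–Cl: 2 × 315 = 630
    C–H: 8 × 420 = 3360
    Σ(formed) = 5055 kJ
  ΔH_II = 4899 − 5055 = −156 kJ
ΔH_I − ΔH_II = −1142 kJ, so reaction I has the more negative ΔH; |ΔH_I − ΔH_II| = 1142 kJ.

Reaction I, by 1142 kJ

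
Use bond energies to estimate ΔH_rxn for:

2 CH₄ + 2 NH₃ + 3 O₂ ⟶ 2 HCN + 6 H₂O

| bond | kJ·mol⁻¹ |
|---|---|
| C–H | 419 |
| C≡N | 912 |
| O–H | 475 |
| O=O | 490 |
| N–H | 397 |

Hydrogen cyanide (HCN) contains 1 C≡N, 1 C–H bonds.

Bonds broken (reactants):
  C–H: 8 × 419 = 3352
  N–H: 6 × 397 = 2382
  O=O: 3 × 490 = 1470
  Σ(broken) = 7204 kJ
Bonds formed (products):
  C≡N: 2 × 912 = 1824
  C–H: 2 × 419 = 838
  O–H: 12 × 475 = 5700
  Σ(formed) = 8362 kJ
ΔH = Σ(broken) − Σ(formed) = 7204 − 8362 = −1158 kJ

ΔH ≈ −1158 kJ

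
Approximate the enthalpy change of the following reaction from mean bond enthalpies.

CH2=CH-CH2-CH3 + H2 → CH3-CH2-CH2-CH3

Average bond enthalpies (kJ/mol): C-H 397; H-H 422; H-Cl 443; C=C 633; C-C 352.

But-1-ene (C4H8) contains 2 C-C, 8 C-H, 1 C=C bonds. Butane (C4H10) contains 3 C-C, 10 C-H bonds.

Bonds broken (reactants):
  C-C: 2 × 352 = 704
  C-H: 8 × 397 = 3176
  C=C: 1 × 633 = 633
  H-H: 1 × 422 = 422
  Σ(broken) = 4935 kJ
Bonds formed (products):
  C-C: 3 × 352 = 1056
  C-H: 10 × 397 = 3970
  Σ(formed) = 5026 kJ
ΔH = Σ(broken) − Σ(formed) = 4935 − 5026 = −91 kJ

ΔH ≈ −91 kJ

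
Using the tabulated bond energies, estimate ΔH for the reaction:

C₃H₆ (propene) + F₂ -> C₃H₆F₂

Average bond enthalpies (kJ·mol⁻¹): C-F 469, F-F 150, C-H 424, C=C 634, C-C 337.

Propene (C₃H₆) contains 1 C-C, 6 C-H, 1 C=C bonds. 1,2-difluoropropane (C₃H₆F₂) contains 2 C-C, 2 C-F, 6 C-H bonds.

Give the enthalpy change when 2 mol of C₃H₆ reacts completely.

ΔH = −982 kJ

Bonds broken (reactants):
  C-C: 1 × 337 = 337
  C-H: 6 × 424 = 2544
  C=C: 1 × 634 = 634
  F-F: 1 × 150 = 150
  Σ(broken) = 3665 kJ
Bonds formed (products):
  C-C: 2 × 337 = 674
  C-F: 2 × 469 = 938
  C-H: 6 × 424 = 2544
  Σ(formed) = 4156 kJ
ΔH = Σ(broken) − Σ(formed) = 3665 − 4156 = −491 kJ
For 2× the reaction as written: 2 × (−491) = −982 kJ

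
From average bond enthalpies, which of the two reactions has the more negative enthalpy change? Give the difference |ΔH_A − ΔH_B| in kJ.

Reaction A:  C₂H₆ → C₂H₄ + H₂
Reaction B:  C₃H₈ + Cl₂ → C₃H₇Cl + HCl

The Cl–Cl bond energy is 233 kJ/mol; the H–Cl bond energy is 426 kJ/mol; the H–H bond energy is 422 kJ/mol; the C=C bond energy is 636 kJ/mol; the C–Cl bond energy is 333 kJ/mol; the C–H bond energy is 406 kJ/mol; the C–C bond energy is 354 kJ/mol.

Reaction B, by 228 kJ

Reaction A:
  Bonds broken (reactants):
    C–C: 1 × 354 = 354
    C–H: 6 × 406 = 2436
    Σ(broken) = 2790 kJ
  Bonds formed (products):
    C–H: 4 × 406 = 1624
    C=C: 1 × 636 = 636
    H–H: 1 × 422 = 422
    Σ(formed) = 2682 kJ
  ΔH_A = 2790 − 2682 = +108 kJ
Reaction B:
  Bonds broken (reactants):
    C–C: 2 × 354 = 708
    C–H: 8 × 406 = 3248
    Cl–Cl: 1 × 233 = 233
    Σ(broken) = 4189 kJ
  Bonds formed (products):
    C–C: 2 × 354 = 708
    C–Cl: 1 × 333 = 333
    C–H: 7 × 406 = 2842
    H–Cl: 1 × 426 = 426
    Σ(formed) = 4309 kJ
  ΔH_B = 4189 − 4309 = −120 kJ
ΔH_A − ΔH_B = +228 kJ, so reaction B has the more negative ΔH; |ΔH_A − ΔH_B| = 228 kJ.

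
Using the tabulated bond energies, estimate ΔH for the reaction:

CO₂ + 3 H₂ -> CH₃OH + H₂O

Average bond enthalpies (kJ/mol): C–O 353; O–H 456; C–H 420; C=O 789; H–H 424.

Bonds broken (reactants):
  C=O: 2 × 789 = 1578
  H–H: 3 × 424 = 1272
  Σ(broken) = 2850 kJ
Bonds formed (products):
  C–H: 3 × 420 = 1260
  C–O: 1 × 353 = 353
  O–H: 3 × 456 = 1368
  Σ(formed) = 2981 kJ
ΔH = Σ(broken) − Σ(formed) = 2850 − 2981 = −131 kJ

ΔH ≈ −131 kJ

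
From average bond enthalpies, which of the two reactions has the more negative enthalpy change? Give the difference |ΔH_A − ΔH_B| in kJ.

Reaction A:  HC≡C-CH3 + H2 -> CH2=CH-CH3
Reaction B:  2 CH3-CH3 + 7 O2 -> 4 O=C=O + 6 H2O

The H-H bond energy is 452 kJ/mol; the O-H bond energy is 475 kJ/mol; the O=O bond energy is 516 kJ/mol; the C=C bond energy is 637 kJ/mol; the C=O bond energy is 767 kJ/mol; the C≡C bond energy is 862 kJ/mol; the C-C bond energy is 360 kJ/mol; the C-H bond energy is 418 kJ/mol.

Reaction A:
  Bonds broken (reactants):
    C≡C: 1 × 862 = 862
    C-C: 1 × 360 = 360
    C-H: 4 × 418 = 1672
    H-H: 1 × 452 = 452
    Σ(broken) = 3346 kJ
  Bonds formed (products):
    C-C: 1 × 360 = 360
    C-H: 6 × 418 = 2508
    C=C: 1 × 637 = 637
    Σ(formed) = 3505 kJ
  ΔH_A = 3346 − 3505 = −159 kJ
Reaction B:
  Bonds broken (reactants):
    C-C: 2 × 360 = 720
    C-H: 12 × 418 = 5016
    O=O: 7 × 516 = 3612
    Σ(broken) = 9348 kJ
  Bonds formed (products):
    C=O: 8 × 767 = 6136
    O-H: 12 × 475 = 5700
    Σ(formed) = 11836 kJ
  ΔH_B = 9348 − 11836 = −2488 kJ
ΔH_A − ΔH_B = +2329 kJ, so reaction B has the more negative ΔH; |ΔH_A − ΔH_B| = 2329 kJ.

Reaction B, by 2329 kJ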